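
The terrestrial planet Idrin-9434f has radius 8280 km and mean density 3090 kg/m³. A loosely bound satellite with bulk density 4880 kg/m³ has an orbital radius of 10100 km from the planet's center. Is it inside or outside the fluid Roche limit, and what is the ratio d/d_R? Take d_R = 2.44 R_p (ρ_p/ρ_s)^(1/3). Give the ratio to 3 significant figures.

inside; d/d_R ≈ 0.582

d_R = 2.44 × (8280 km) × (3090/4880)^(1/3) = 17350 km
d/d_R = (10100) / (17350) = 0.582
Since d/d_R < 1, the body is inside the Roche limit.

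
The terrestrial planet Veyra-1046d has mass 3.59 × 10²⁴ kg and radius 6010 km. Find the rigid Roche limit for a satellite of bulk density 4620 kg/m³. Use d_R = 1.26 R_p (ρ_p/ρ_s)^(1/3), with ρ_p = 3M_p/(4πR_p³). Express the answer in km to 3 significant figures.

7190 km

ρ_p = 3M_p/(4πR_p³) = 3 × (3.59 × 10²⁴) / (4π × (6.01 × 10⁶ m)³) = 3950 kg/m³
d_R = 1.26 × 6010 km × (3950/4620)^(1/3)
    = 7190 km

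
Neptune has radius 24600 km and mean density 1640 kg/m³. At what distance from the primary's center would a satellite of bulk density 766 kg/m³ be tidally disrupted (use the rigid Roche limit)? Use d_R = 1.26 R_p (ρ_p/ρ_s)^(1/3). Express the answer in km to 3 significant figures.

39900 km

d_R = 1.26 × 24600 km × (1640/766)^(1/3)
    = 39900 km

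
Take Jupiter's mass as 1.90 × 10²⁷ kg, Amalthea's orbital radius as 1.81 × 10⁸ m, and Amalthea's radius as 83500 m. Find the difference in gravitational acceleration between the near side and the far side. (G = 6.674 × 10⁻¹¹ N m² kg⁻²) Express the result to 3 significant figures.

7.14 × 10⁻³ m/s²

Δg = 4GMr/d³
   = 4 × (6.674 × 10⁻¹¹) × (1.90 × 10²⁷) × (83500) / (1.81 × 10⁸)³
   = 7.14 × 10⁻³ m/s²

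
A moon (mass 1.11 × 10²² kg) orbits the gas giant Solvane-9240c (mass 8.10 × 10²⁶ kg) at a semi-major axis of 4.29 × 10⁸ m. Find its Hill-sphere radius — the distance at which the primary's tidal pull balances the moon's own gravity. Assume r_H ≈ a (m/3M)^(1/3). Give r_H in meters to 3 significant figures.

7.12 × 10⁶ m

r_H ≈ a (m/3M)^(1/3)
    = (4.29 × 10⁸) × (1.11 × 10²² / (3 × 8.10 × 10²⁶))^(1/3)
    = 7.12 × 10⁶ m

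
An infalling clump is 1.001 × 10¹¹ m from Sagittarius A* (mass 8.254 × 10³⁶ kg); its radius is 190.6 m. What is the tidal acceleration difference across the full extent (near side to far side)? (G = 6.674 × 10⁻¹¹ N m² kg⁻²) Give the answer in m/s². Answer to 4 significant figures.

4.187 × 10⁻⁴ m/s²

Δg = 4GMr/d³
   = 4 × (6.674 × 10⁻¹¹) × (8.254 × 10³⁶) × (190.6) / (1.001 × 10¹¹)³
   = 4.187 × 10⁻⁴ m/s²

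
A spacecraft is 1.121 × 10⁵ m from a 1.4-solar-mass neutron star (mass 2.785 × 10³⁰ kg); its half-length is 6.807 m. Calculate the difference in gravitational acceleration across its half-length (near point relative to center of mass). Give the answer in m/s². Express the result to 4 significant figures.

Δa = 2GMr/d³
   = 2 × (6.674 × 10⁻¹¹) × (2.785 × 10³⁰) × (6.807) / (1.121 × 10⁵)³
   = 1.796 × 10⁶ m/s²

1.796 × 10⁶ m/s²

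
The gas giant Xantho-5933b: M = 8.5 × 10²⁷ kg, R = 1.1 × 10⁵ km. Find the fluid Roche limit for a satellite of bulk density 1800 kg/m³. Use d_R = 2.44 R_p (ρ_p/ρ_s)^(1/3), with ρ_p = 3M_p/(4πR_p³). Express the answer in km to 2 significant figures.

2.5 × 10⁵ km

ρ_p = 3M_p/(4πR_p³) = 3 × (8.5 × 10²⁷) / (4π × (1.1 × 10⁸ m)³) = 1500 kg/m³
d_R = 2.44 × 1.1 × 10⁵ km × (1500/1800)^(1/3)
    = 2.5 × 10⁵ km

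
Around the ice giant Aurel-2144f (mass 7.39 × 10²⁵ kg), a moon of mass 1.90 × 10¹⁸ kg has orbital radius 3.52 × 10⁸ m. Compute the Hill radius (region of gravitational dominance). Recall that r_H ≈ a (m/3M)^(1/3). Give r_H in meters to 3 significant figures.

r_H ≈ a (m/3M)^(1/3)
    = (3.52 × 10⁸) × (1.90 × 10¹⁸ / (3 × 7.39 × 10²⁵))^(1/3)
    = 7.20 × 10⁵ m

7.20 × 10⁵ m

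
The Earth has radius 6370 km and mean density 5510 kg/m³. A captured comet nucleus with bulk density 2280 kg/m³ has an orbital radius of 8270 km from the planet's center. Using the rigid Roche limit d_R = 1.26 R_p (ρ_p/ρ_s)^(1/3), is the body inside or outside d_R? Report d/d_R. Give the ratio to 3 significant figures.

d_R = 1.26 × (6370 km) × (5510/2280)^(1/3) = 10770 km
d/d_R = (8270) / (10770) = 0.768
Since d/d_R < 1, the body is inside the Roche limit.

inside; d/d_R ≈ 0.768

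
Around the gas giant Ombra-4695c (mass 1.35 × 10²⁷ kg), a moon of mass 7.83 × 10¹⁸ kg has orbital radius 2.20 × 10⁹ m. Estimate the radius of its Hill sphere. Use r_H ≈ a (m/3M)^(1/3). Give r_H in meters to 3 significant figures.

2.74 × 10⁶ m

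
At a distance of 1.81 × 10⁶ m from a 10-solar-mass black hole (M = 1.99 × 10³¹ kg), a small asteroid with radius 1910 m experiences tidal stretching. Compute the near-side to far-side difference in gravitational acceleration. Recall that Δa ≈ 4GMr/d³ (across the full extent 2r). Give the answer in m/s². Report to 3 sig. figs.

1.71 × 10⁶ m/s²

Differencing GM/(d−r)² and GM/(d+r)² to first order in r/d gives 4GMr/d³.
Δa = 4GMr/d³
   = 4 × (6.674 × 10⁻¹¹) × (1.99 × 10³¹) × (1910) / (1.81 × 10⁶)³
   = 1.71 × 10⁶ m/s²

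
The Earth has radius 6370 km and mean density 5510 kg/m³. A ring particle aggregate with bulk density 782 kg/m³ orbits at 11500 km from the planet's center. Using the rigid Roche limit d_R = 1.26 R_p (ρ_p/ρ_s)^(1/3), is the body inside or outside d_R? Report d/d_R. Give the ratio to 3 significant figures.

inside; d/d_R ≈ 0.747

d_R = 1.26 × (6370 km) × (5510/782)^(1/3) = 15390 km
d/d_R = (11500) / (15390) = 0.747
Since d/d_R < 1, the body is inside the Roche limit.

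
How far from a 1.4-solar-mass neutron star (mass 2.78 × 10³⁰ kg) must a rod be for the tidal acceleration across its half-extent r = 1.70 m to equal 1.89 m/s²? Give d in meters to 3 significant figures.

6.94 × 10⁶ m

2GMr/d³ = a_tidal  ⇒  d = (2GMr / a_tidal)^(1/3)
d = (2 × 6.674×10⁻¹¹ × (2.78 × 10³⁰) × (1.70) / (1.89))^(1/3)
  = 6.94 × 10⁶ m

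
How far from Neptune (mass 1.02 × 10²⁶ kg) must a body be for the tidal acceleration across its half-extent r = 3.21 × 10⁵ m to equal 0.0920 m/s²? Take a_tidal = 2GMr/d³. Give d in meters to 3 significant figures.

2GMr/d³ = a_tidal  ⇒  d = (2GMr / a_tidal)^(1/3)
d = (2 × 6.674×10⁻¹¹ × (1.02 × 10²⁶) × (3.21 × 10⁵) / (0.0920))^(1/3)
  = 3.62 × 10⁷ m

3.62 × 10⁷ m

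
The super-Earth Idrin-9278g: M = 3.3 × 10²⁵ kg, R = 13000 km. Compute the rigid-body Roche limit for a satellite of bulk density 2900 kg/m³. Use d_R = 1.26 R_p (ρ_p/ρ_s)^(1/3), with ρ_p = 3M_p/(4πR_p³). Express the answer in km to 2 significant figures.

ρ_p = 3M_p/(4πR_p³) = 3 × (3.3 × 10²⁵) / (4π × (1.3 × 10⁷ m)³) = 3600 kg/m³
d_R = 1.26 × 13000 km × (3600/2900)^(1/3)
    = 18000 km

18000 km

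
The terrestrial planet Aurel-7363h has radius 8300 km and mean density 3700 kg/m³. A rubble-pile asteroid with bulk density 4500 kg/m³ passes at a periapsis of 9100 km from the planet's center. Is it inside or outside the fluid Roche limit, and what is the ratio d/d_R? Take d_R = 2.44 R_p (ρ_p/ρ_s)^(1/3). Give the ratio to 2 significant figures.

d_R = 2.44 × (8300 km) × (3700/4500)^(1/3) = 18970 km
d/d_R = (9100) / (18970) = 0.48
Since d/d_R < 1, the body is inside the Roche limit.

inside; d/d_R ≈ 0.48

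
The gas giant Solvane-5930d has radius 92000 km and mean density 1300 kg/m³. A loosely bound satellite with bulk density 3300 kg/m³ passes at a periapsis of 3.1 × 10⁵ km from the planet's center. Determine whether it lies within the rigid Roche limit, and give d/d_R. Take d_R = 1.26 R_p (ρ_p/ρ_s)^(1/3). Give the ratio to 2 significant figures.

d_R = 1.26 × (92000 km) × (1300/3300)^(1/3) = 84980 km
d/d_R = (3.1 × 10⁵) / (84980) = 3.6
Since d/d_R > 1, the body is outside the Roche limit.

outside; d/d_R ≈ 3.6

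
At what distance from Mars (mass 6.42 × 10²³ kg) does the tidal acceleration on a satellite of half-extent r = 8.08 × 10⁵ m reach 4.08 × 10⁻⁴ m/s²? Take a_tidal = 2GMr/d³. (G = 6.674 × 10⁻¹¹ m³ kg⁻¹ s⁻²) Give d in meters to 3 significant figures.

2GMr/d³ = a_tidal  ⇒  d = (2GMr / a_tidal)^(1/3)
d = (2 × 6.674×10⁻¹¹ × (6.42 × 10²³) × (8.08 × 10⁵) / (4.08 × 10⁻⁴))^(1/3)
  = 5.54 × 10⁷ m

5.54 × 10⁷ m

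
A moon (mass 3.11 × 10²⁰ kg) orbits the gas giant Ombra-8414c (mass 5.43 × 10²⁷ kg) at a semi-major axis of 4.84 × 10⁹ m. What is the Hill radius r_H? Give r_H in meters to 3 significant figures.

1.29 × 10⁷ m

r_H ≈ a (m/3M)^(1/3)
    = (4.84 × 10⁹) × (3.11 × 10²⁰ / (3 × 5.43 × 10²⁷))^(1/3)
    = 1.29 × 10⁷ m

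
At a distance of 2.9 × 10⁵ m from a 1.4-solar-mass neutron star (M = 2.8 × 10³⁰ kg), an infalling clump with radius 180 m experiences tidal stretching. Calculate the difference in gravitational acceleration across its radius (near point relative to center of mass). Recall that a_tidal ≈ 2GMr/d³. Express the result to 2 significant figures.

2.8 × 10⁶ m/s²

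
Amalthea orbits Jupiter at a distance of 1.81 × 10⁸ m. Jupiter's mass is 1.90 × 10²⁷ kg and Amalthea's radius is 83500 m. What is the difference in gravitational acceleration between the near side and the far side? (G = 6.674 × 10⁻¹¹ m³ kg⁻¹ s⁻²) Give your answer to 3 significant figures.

7.14 × 10⁻³ m/s²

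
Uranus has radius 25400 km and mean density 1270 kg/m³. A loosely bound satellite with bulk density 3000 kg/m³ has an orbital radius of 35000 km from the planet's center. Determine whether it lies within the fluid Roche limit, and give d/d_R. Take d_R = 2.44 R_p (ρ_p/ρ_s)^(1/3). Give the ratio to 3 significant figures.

inside; d/d_R ≈ 0.752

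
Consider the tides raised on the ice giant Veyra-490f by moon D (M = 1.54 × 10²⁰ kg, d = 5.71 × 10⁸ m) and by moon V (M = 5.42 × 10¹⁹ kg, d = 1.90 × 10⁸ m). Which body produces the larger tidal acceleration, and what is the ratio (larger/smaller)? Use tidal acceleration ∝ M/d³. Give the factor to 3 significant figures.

Moon V, by a factor of ≈ 9.55

Tidal acceleration ∝ M/d³, so compare M/d³ for each.
Moon D: (1.54 × 10²⁰) / (5.71 × 10⁸)³ = 8.272 × 10⁻⁷
Moon V: (5.42 × 10¹⁹) / (1.90 × 10⁸)³ = 7.902 × 10⁻⁶
Ratio (larger/smaller) = 9.55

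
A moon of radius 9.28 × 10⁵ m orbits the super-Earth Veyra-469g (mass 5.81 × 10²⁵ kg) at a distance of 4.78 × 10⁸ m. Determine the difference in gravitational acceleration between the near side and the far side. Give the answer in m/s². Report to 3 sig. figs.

1.32 × 10⁻⁴ m/s²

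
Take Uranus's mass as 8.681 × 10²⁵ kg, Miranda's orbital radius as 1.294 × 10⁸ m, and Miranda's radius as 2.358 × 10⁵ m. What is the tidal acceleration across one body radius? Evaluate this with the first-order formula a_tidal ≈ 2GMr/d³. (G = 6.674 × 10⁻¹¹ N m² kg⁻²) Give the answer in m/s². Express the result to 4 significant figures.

1.261 × 10⁻³ m/s²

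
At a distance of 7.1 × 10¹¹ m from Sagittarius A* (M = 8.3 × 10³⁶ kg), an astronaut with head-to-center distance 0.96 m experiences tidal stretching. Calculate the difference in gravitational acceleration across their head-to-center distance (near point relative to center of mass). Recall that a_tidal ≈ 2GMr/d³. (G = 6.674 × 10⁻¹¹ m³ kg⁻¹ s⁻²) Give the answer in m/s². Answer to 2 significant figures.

Since r ≪ d, expand the inverse-square field across one radius to get the leading 2GMr/d³ term.
a_tidal = 2GMr/d³
        = 2 × (6.674 × 10⁻¹¹) × (8.3 × 10³⁶) × (0.96) / (7.1 × 10¹¹)³
        = 3.0 × 10⁻⁹ m/s²

3.0 × 10⁻⁹ m/s²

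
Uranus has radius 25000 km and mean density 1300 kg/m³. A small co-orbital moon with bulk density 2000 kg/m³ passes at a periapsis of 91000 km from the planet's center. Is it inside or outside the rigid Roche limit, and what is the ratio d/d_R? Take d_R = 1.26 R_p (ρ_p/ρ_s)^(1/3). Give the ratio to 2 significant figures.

outside; d/d_R ≈ 3.3

d_R = 1.26 × (25000 km) × (1300/2000)^(1/3) = 27290 km
d/d_R = (91000) / (27290) = 3.3
Since d/d_R > 1, the body is outside the Roche limit.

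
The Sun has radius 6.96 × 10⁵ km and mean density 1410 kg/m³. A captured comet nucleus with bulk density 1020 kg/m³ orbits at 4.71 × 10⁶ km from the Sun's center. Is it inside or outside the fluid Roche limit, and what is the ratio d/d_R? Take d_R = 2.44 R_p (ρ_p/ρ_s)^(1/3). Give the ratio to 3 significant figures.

d_R = 2.44 × (6.96 × 10⁵ km) × (1410/1020)^(1/3) = 1.892 × 10⁶ km
d/d_R = (4.71 × 10⁶) / (1.892 × 10⁶) = 2.49
Since d/d_R > 1, the body is outside the Roche limit.

outside; d/d_R ≈ 2.49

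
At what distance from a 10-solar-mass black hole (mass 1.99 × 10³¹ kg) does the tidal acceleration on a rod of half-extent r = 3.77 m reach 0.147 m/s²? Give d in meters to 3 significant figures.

2GMr/d³ = a_tidal  ⇒  d = (2GMr / a_tidal)^(1/3)
d = (2 × 6.674×10⁻¹¹ × (1.99 × 10³¹) × (3.77) / (0.147))^(1/3)
  = 4.08 × 10⁷ m

4.08 × 10⁷ m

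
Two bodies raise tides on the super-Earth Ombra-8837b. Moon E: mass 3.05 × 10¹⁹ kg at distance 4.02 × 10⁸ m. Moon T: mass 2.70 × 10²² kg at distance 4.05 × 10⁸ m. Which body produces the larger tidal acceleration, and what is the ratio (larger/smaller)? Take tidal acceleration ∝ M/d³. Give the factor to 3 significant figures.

Tidal acceleration ∝ M/d³, so compare M/d³ for each.
Moon E: (3.05 × 10¹⁹) / (4.02 × 10⁸)³ = 4.695 × 10⁻⁷
Moon T: (2.70 × 10²²) / (4.05 × 10⁸)³ = 4.064 × 10⁻⁴
Ratio (larger/smaller) = 866

Moon T, by a factor of ≈ 866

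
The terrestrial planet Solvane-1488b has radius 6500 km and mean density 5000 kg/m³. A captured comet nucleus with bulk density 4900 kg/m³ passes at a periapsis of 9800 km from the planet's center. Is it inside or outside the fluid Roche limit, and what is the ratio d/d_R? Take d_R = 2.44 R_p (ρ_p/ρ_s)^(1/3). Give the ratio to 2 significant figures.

inside; d/d_R ≈ 0.61

d_R = 2.44 × (6500 km) × (5000/4900)^(1/3) = 15970 km
d/d_R = (9800) / (15970) = 0.61
Since d/d_R < 1, the body is inside the Roche limit.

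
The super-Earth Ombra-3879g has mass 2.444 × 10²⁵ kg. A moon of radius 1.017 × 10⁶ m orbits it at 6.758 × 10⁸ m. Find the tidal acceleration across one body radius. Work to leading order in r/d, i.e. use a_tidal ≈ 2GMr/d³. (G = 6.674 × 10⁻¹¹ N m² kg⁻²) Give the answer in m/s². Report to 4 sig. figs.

1.075 × 10⁻⁵ m/s²

a_tidal = 2GMr/d³
        = 2 × (6.674 × 10⁻¹¹) × (2.444 × 10²⁵) × (1.017 × 10⁶) / (6.758 × 10⁸)³
        = 1.075 × 10⁻⁵ m/s²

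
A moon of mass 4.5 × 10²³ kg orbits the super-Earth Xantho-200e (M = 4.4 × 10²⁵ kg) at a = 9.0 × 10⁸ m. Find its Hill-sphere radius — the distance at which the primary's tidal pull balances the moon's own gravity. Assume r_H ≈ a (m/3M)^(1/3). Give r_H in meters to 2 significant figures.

r_H ≈ a (m/3M)^(1/3)
    = (9.0 × 10⁸) × (4.5 × 10²³ / (3 × 4.4 × 10²⁵))^(1/3)
    = 1.4 × 10⁸ m

1.4 × 10⁸ m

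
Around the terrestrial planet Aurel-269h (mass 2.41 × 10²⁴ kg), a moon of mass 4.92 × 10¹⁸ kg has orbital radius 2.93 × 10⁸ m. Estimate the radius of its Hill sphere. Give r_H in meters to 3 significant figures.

r_H ≈ a (m/3M)^(1/3)
    = (2.93 × 10⁸) × (4.92 × 10¹⁸ / (3 × 2.41 × 10²⁴))^(1/3)
    = 2.58 × 10⁶ m

2.58 × 10⁶ m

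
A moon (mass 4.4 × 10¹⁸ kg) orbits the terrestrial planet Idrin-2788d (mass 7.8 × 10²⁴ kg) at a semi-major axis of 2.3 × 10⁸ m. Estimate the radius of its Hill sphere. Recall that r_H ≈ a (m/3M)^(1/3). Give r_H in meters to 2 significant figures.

1.3 × 10⁶ m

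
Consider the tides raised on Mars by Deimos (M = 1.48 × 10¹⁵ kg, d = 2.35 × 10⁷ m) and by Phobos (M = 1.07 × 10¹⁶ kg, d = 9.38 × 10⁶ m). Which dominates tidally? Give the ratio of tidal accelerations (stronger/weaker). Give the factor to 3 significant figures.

Phobos, by a factor of ≈ 114

Compare M/d³ for the two perturbers:
Deimos: (1.48 × 10¹⁵) / (2.35 × 10⁷)³ = 1.140 × 10⁻⁷
Phobos: (1.07 × 10¹⁶) / (9.38 × 10⁶)³ = 1.297 × 10⁻⁵
Ratio (larger/smaller) = 114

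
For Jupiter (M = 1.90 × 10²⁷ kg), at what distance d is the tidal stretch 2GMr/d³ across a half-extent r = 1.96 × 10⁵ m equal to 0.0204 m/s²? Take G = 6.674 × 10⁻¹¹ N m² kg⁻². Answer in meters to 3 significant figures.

1.35 × 10⁸ m

2GMr/d³ = a_tidal  ⇒  d = (2GMr / a_tidal)^(1/3)
d = (2 × 6.674×10⁻¹¹ × (1.90 × 10²⁷) × (1.96 × 10⁵) / (0.0204))^(1/3)
  = 1.35 × 10⁸ m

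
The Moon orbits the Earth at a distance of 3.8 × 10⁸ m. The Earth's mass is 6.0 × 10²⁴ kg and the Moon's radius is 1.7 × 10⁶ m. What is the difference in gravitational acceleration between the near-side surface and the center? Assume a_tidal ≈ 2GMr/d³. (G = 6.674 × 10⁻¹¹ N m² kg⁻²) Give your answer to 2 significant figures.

2.5 × 10⁻⁵ m/s²

Δa = 2GMr/d³
   = 2 × (6.674 × 10⁻¹¹) × (6.0 × 10²⁴) × (1.7 × 10⁶) / (3.8 × 10⁸)³
   = 2.5 × 10⁻⁵ m/s²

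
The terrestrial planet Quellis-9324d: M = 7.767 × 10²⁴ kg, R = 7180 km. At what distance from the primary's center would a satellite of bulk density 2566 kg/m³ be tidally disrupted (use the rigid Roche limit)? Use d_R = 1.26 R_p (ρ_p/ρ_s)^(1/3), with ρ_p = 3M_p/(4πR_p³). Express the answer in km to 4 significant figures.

ρ_p = 3M_p/(4πR_p³) = 3 × (7.767 × 10²⁴) / (4π × (7.180 × 10⁶ m)³) = 5009 kg/m³
d_R = 1.26 × 7180 km × (5009/2566)^(1/3)
    = 11310 km

11310 km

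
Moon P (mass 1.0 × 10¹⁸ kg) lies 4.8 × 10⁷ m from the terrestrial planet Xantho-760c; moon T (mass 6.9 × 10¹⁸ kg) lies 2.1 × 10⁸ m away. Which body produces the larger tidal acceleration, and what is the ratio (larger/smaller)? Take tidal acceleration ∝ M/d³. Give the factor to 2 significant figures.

Tidal acceleration ∝ M/d³, so compare M/d³ for each.
Moon P: (1.0 × 10¹⁸) / (4.8 × 10⁷)³ = 9.042 × 10⁻⁶
Moon T: (6.9 × 10¹⁸) / (2.1 × 10⁸)³ = 7.451 × 10⁻⁷
Ratio (larger/smaller) = 12

Moon P, by a factor of ≈ 12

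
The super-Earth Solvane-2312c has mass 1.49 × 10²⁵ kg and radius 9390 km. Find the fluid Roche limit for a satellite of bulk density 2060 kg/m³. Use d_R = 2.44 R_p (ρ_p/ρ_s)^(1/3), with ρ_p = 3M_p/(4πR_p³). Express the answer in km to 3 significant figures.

ρ_p = 3M_p/(4πR_p³) = 3 × (1.49 × 10²⁵) / (4π × (9.39 × 10⁶ m)³) = 4300 kg/m³
d_R = 2.44 × 9390 km × (4300/2060)^(1/3)
    = 29300 km

29300 km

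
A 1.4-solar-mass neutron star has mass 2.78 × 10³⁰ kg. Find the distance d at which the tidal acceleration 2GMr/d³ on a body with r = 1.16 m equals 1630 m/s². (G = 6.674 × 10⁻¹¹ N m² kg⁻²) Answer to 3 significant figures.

2GMr/d³ = a_tidal  ⇒  d = (2GMr / a_tidal)^(1/3)
d = (2 × 6.674×10⁻¹¹ × (2.78 × 10³⁰) × (1.16) / (1630))^(1/3)
  = 6.42 × 10⁵ m

6.42 × 10⁵ m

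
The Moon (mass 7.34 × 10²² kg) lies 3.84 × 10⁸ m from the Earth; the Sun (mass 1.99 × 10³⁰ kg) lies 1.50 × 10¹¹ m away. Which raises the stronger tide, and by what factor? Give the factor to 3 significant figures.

Tidal acceleration ∝ M/d³, so compare M/d³ for each.
The Moon: (7.34 × 10²²) / (3.84 × 10⁸)³ = 1.296 × 10⁻³
The Sun: (1.99 × 10³⁰) / (1.50 × 10¹¹)³ = 5.896 × 10⁻⁴
Ratio (larger/smaller) = 2.20

The Moon, by a factor of ≈ 2.20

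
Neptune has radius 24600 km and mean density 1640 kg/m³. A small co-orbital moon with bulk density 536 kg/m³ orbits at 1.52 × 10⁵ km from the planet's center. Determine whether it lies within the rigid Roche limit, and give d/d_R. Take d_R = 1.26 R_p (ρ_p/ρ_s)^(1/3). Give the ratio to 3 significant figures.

outside; d/d_R ≈ 3.38

d_R = 1.26 × (24600 km) × (1640/536)^(1/3) = 45000 km
d/d_R = (1.52 × 10⁵) / (45000) = 3.38
Since d/d_R > 1, the body is outside the Roche limit.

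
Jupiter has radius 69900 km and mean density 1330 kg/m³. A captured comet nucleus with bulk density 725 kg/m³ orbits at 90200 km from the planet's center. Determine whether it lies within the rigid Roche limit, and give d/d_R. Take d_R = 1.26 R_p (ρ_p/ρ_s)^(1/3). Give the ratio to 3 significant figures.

d_R = 1.26 × (69900 km) × (1330/725)^(1/3) = 1.078 × 10⁵ km
d/d_R = (90200) / (1.078 × 10⁵) = 0.837
Since d/d_R < 1, the body is inside the Roche limit.

inside; d/d_R ≈ 0.837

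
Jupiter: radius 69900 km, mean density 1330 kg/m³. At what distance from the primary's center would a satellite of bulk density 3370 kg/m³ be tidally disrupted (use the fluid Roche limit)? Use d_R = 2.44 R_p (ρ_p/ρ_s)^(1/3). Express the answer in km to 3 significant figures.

1.25 × 10⁵ km

d_R = 2.44 × 69900 km × (1330/3370)^(1/3)
    = 1.25 × 10⁵ km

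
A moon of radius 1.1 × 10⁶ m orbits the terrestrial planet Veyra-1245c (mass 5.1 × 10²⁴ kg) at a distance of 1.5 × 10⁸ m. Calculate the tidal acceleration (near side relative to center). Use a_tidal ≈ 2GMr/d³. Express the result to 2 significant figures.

2.2 × 10⁻⁴ m/s²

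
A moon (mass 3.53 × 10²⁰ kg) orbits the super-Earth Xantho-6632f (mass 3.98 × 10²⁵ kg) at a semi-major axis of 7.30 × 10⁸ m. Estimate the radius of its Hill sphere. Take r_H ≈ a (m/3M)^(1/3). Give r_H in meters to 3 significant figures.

r_H ≈ a (m/3M)^(1/3)
    = (7.30 × 10⁸) × (3.53 × 10²⁰ / (3 × 3.98 × 10²⁵))^(1/3)
    = 1.05 × 10⁷ m

1.05 × 10⁷ m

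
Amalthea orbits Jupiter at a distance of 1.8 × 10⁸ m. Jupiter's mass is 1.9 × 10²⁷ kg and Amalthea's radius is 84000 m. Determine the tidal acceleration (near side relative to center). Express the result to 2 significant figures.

a_tidal = 2GMr/d³
        = 2 × (6.674 × 10⁻¹¹) × (1.9 × 10²⁷) × (84000) / (1.8 × 10⁸)³
        = 3.7 × 10⁻³ m/s²

3.7 × 10⁻³ m/s²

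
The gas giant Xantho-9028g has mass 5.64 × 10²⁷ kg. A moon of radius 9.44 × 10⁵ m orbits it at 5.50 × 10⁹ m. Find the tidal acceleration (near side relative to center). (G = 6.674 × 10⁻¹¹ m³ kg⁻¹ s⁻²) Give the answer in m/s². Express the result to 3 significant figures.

4.27 × 10⁻⁶ m/s²

Δg = 2GMr/d³
   = 2 × (6.674 × 10⁻¹¹) × (5.64 × 10²⁷) × (9.44 × 10⁵) / (5.50 × 10⁹)³
   = 4.27 × 10⁻⁶ m/s²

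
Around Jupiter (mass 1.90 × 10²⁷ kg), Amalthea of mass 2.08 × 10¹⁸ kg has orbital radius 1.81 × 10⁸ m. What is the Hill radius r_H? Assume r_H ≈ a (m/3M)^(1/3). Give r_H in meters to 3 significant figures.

r_H ≈ a (m/3M)^(1/3)
    = (1.81 × 10⁸) × (2.08 × 10¹⁸ / (3 × 1.90 × 10²⁷))^(1/3)
    = 1.29 × 10⁵ m

1.29 × 10⁵ m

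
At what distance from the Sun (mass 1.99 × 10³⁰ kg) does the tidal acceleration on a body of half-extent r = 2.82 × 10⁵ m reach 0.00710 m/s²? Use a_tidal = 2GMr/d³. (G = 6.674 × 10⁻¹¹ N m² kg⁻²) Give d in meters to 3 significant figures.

2.19 × 10⁹ m

2GMr/d³ = a_tidal  ⇒  d = (2GMr / a_tidal)^(1/3)
d = (2 × 6.674×10⁻¹¹ × (1.99 × 10³⁰) × (2.82 × 10⁵) / (0.00710))^(1/3)
  = 2.19 × 10⁹ m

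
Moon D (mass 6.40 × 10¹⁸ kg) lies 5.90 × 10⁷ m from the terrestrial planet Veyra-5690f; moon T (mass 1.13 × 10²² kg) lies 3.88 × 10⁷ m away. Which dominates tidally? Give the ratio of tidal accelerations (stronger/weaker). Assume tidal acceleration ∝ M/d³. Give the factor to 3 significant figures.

The tide-raising term goes as M/d³ (the gradient of a 1/d² field).
Moon D: (6.40 × 10¹⁸) / (5.90 × 10⁷)³ = 3.116 × 10⁻⁵
Moon T: (1.13 × 10²²) / (3.88 × 10⁷)³ = 1.935 × 10⁻¹
Ratio (larger/smaller) = 6210

Moon T, by a factor of ≈ 6210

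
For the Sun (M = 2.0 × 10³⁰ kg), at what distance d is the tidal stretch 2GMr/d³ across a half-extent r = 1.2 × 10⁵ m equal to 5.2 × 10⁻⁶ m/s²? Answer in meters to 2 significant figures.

1.8 × 10¹⁰ m

2GMr/d³ = a_tidal  ⇒  d = (2GMr / a_tidal)^(1/3)
d = (2 × 6.674×10⁻¹¹ × (2.0 × 10³⁰) × (1.2 × 10⁵) / (5.2 × 10⁻⁶))^(1/3)
  = 1.8 × 10¹⁰ m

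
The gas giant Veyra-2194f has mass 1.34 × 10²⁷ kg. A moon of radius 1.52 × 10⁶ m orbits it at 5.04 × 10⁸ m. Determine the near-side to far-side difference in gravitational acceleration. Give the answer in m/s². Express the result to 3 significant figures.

Δg = 4GMr/d³
   = 4 × (6.674 × 10⁻¹¹) × (1.34 × 10²⁷) × (1.52 × 10⁶) / (5.04 × 10⁸)³
   = 4.25 × 10⁻³ m/s²

4.25 × 10⁻³ m/s²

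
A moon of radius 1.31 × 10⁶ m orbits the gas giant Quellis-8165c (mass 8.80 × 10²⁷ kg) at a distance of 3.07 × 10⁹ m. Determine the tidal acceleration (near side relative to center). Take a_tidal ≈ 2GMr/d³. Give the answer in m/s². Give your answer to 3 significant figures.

5.32 × 10⁻⁵ m/s²

Δg = 2GMr/d³
   = 2 × (6.674 × 10⁻¹¹) × (8.80 × 10²⁷) × (1.31 × 10⁶) / (3.07 × 10⁹)³
   = 5.32 × 10⁻⁵ m/s²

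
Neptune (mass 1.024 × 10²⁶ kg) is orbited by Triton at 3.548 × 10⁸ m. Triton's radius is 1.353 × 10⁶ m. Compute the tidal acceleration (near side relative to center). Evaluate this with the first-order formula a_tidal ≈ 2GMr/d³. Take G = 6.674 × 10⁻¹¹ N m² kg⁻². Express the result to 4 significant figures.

4.141 × 10⁻⁴ m/s²

Δg = 2GMr/d³
   = 2 × (6.674 × 10⁻¹¹) × (1.024 × 10²⁶) × (1.353 × 10⁶) / (3.548 × 10⁸)³
   = 4.141 × 10⁻⁴ m/s²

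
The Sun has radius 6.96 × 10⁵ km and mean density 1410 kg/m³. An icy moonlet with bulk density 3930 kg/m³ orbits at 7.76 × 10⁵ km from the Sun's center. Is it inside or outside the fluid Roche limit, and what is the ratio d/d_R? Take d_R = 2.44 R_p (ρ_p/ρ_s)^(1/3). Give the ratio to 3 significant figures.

inside; d/d_R ≈ 0.643

d_R = 2.44 × (6.96 × 10⁵ km) × (1410/3930)^(1/3) = 1.207 × 10⁶ km
d/d_R = (7.76 × 10⁵) / (1.207 × 10⁶) = 0.643
Since d/d_R < 1, the body is inside the Roche limit.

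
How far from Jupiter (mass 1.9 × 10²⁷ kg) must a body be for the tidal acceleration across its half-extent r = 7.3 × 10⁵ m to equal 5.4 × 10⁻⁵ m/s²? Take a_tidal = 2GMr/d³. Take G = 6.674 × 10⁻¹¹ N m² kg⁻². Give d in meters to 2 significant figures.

1.5 × 10⁹ m

2GMr/d³ = a_tidal  ⇒  d = (2GMr / a_tidal)^(1/3)
d = (2 × 6.674×10⁻¹¹ × (1.9 × 10²⁷) × (7.3 × 10⁵) / (5.4 × 10⁻⁵))^(1/3)
  = 1.5 × 10⁹ m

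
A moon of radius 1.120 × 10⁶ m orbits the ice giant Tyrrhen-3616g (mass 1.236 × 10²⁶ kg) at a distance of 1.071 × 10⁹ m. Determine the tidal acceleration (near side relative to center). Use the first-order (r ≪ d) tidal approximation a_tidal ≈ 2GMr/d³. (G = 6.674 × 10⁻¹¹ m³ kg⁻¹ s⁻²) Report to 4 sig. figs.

Δg = 2GMr/d³
   = 2 × (6.674 × 10⁻¹¹) × (1.236 × 10²⁶) × (1.120 × 10⁶) / (1.071 × 10⁹)³
   = 1.504 × 10⁻⁵ m/s²

1.504 × 10⁻⁵ m/s²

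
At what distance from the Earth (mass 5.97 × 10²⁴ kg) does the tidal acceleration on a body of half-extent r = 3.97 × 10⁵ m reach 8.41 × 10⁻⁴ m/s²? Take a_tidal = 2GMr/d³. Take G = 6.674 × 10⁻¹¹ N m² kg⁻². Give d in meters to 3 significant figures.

7.22 × 10⁷ m

2GMr/d³ = a_tidal  ⇒  d = (2GMr / a_tidal)^(1/3)
d = (2 × 6.674×10⁻¹¹ × (5.97 × 10²⁴) × (3.97 × 10⁵) / (8.41 × 10⁻⁴))^(1/3)
  = 7.22 × 10⁷ m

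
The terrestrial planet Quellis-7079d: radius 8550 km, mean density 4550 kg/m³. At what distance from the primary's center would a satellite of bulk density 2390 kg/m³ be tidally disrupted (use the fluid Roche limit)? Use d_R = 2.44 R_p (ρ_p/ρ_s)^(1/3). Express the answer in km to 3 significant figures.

25900 km

d_R = 2.44 × 8550 km × (4550/2390)^(1/3)
    = 25900 km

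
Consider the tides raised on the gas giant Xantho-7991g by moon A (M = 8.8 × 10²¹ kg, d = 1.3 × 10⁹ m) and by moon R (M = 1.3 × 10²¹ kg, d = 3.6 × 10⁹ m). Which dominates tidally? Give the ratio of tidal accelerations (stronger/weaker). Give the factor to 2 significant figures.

Moon A, by a factor of ≈ 140

Tidal stretch scales as M/d³; compute that for each body.
Moon A: (8.8 × 10²¹) / (1.3 × 10⁹)³ = 4.005 × 10⁻⁶
Moon R: (1.3 × 10²¹) / (3.6 × 10⁹)³ = 2.786 × 10⁻⁸
Ratio (larger/smaller) = 140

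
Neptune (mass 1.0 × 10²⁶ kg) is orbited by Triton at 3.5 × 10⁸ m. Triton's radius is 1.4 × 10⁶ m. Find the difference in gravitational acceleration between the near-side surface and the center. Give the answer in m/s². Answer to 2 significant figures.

a_tidal = 2GMr/d³
        = 2 × (6.674 × 10⁻¹¹) × (1.0 × 10²⁶) × (1.4 × 10⁶) / (3.5 × 10⁸)³
        = 4.4 × 10⁻⁴ m/s²

4.4 × 10⁻⁴ m/s²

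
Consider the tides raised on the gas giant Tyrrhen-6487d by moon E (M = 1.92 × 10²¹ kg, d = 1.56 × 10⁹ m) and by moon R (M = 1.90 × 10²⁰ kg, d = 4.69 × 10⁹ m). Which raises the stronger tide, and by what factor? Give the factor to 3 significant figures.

Moon E, by a factor of ≈ 275

Compare M/d³ for the two perturbers:
Moon E: (1.92 × 10²¹) / (1.56 × 10⁹)³ = 5.057 × 10⁻⁷
Moon R: (1.90 × 10²⁰) / (4.69 × 10⁹)³ = 1.842 × 10⁻⁹
Ratio (larger/smaller) = 275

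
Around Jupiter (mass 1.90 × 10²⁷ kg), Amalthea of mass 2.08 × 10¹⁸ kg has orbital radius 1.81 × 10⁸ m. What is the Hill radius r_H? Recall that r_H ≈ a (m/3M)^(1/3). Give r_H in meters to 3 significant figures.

r_H ≈ a (m/3M)^(1/3)
    = (1.81 × 10⁸) × (2.08 × 10¹⁸ / (3 × 1.90 × 10²⁷))^(1/3)
    = 1.29 × 10⁵ m

1.29 × 10⁵ m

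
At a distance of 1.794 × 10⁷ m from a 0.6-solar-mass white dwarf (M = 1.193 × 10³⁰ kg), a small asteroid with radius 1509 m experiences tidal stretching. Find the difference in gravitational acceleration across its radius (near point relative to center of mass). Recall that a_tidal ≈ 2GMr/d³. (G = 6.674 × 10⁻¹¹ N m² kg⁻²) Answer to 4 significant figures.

The tidal stretch is the gradient of GM/d² times the body's extent r, hence the 1/d³ dependence.
a_tidal = 2GMr/d³
        = 2 × (6.674 × 10⁻¹¹) × (1.193 × 10³⁰) × (1509) / (1.794 × 10⁷)³
        = 4.162 × 10¹ m/s²

4.162 × 10¹ m/s²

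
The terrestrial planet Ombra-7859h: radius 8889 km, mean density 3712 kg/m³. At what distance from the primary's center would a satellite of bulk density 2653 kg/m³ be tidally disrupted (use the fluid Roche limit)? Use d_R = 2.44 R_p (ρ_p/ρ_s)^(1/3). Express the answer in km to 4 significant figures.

24260 km

d_R = 2.44 × 8889 km × (3712/2653)^(1/3)
    = 24260 km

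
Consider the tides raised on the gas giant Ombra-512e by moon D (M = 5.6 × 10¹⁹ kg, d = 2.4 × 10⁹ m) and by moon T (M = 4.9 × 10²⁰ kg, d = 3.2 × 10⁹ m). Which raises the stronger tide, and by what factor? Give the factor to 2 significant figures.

Moon T, by a factor of ≈ 3.7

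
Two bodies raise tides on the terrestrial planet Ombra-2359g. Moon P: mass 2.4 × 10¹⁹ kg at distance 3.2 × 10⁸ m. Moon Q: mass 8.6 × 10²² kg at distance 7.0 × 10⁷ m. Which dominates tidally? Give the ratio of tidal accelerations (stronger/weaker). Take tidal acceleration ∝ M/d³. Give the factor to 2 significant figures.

Moon Q, by a factor of ≈ 3.4 × 10⁵

Compare M/d³ for the two perturbers:
Moon P: (2.4 × 10¹⁹) / (3.2 × 10⁸)³ = 7.324 × 10⁻⁷
Moon Q: (8.6 × 10²²) / (7.0 × 10⁷)³ = 2.507 × 10⁻¹
Ratio (larger/smaller) = 3.4 × 10⁵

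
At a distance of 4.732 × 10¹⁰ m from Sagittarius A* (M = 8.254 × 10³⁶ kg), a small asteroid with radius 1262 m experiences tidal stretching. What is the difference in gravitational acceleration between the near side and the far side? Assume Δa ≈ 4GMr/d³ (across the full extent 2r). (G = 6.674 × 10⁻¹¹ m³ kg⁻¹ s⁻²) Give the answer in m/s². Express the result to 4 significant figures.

2.624 × 10⁻² m/s²

Δg = 4GMr/d³
   = 4 × (6.674 × 10⁻¹¹) × (8.254 × 10³⁶) × (1262) / (4.732 × 10¹⁰)³
   = 2.624 × 10⁻² m/s²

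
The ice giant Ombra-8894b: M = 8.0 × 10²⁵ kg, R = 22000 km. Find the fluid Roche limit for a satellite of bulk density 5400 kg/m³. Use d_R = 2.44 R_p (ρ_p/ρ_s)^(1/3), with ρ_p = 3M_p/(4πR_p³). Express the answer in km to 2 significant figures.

ρ_p = 3M_p/(4πR_p³) = 3 × (8.0 × 10²⁵) / (4π × (2.2 × 10⁷ m)³) = 1800 kg/m³
d_R = 2.44 × 22000 km × (1800/5400)^(1/3)
    = 37000 km

37000 km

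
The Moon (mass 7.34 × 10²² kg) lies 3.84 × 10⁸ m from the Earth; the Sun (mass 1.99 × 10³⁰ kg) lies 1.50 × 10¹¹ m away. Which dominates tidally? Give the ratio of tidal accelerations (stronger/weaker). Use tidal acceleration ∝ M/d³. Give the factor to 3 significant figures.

The Moon, by a factor of ≈ 2.20

Tidal stretch scales as M/d³; compute that for each body.
The Moon: (7.34 × 10²²) / (3.84 × 10⁸)³ = 1.296 × 10⁻³
The Sun: (1.99 × 10³⁰) / (1.50 × 10¹¹)³ = 5.896 × 10⁻⁴
Ratio (larger/smaller) = 2.20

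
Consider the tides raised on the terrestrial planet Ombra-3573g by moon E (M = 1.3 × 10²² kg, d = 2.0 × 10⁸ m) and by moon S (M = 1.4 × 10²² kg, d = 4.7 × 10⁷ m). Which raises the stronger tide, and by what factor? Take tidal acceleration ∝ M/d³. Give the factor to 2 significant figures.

Compare M/d³ for the two perturbers:
Moon E: (1.3 × 10²²) / (2.0 × 10⁸)³ = 1.625 × 10⁻³
Moon S: (1.4 × 10²²) / (4.7 × 10⁷)³ = 1.348 × 10⁻¹
Ratio (larger/smaller) = 83

Moon S, by a factor of ≈ 83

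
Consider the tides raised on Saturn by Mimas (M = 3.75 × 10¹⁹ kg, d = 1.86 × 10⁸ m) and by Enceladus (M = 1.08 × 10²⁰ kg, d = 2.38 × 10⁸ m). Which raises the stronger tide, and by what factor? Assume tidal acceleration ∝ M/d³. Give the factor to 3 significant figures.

Enceladus, by a factor of ≈ 1.37

Tidal stretch scales as M/d³; compute that for each body.
Mimas: (3.75 × 10¹⁹) / (1.86 × 10⁸)³ = 5.828 × 10⁻⁶
Enceladus: (1.08 × 10²⁰) / (2.38 × 10⁸)³ = 8.011 × 10⁻⁶
Ratio (larger/smaller) = 1.37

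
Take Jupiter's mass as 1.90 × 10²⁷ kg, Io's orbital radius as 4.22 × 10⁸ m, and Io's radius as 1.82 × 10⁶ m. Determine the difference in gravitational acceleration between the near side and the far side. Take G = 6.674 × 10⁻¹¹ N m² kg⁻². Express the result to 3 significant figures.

Δa = 4GMr/d³
   = 4 × (6.674 × 10⁻¹¹) × (1.90 × 10²⁷) × (1.82 × 10⁶) / (4.22 × 10⁸)³
   = 1.23 × 10⁻² m/s²

1.23 × 10⁻² m/s²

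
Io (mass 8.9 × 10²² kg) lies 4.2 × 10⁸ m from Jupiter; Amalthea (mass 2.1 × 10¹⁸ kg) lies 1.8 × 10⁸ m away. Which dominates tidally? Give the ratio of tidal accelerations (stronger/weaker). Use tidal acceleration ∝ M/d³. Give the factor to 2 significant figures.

Io, by a factor of ≈ 3300

Compare M/d³ for the two perturbers:
Io: (8.9 × 10²²) / (4.2 × 10⁸)³ = 1.201 × 10⁻³
Amalthea: (2.1 × 10¹⁸) / (1.8 × 10⁸)³ = 3.601 × 10⁻⁷
Ratio (larger/smaller) = 3300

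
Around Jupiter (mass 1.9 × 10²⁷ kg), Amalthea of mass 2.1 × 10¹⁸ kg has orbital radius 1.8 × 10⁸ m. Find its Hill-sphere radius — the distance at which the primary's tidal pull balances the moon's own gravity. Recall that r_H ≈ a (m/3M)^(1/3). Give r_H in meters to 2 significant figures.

r_H ≈ a (m/3M)^(1/3)
    = (1.8 × 10⁸) × (2.1 × 10¹⁸ / (3 × 1.9 × 10²⁷))^(1/3)
    = 1.3 × 10⁵ m

1.3 × 10⁵ m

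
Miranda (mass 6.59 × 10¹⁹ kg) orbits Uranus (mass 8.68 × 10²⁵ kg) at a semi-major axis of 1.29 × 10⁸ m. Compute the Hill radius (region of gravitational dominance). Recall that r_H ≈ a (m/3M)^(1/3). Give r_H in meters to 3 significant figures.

r_H ≈ a (m/3M)^(1/3)
    = (1.29 × 10⁸) × (6.59 × 10¹⁹ / (3 × 8.68 × 10²⁵))^(1/3)
    = 8.16 × 10⁵ m

8.16 × 10⁵ m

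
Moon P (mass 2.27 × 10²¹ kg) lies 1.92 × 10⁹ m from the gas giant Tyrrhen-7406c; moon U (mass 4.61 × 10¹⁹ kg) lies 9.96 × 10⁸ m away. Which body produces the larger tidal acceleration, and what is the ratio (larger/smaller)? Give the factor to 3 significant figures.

Moon P, by a factor of ≈ 6.87

Tidal acceleration ∝ M/d³, so compare M/d³ for each.
Moon P: (2.27 × 10²¹) / (1.92 × 10⁹)³ = 3.207 × 10⁻⁷
Moon U: (4.61 × 10¹⁹) / (9.96 × 10⁸)³ = 4.666 × 10⁻⁸
Ratio (larger/smaller) = 6.87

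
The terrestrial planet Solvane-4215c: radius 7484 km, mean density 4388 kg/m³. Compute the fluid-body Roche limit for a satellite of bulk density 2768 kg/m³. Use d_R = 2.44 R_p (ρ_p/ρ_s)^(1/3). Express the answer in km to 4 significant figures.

21290 km

d_R = 2.44 × 7484 km × (4388/2768)^(1/3)
    = 21290 km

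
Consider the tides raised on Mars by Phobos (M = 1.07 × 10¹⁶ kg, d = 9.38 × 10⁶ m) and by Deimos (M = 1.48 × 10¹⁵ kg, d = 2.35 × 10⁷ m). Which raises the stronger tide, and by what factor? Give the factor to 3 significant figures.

Compare M/d³ for the two perturbers:
Phobos: (1.07 × 10¹⁶) / (9.38 × 10⁶)³ = 1.297 × 10⁻⁵
Deimos: (1.48 × 10¹⁵) / (2.35 × 10⁷)³ = 1.140 × 10⁻⁷
Ratio (larger/smaller) = 114

Phobos, by a factor of ≈ 114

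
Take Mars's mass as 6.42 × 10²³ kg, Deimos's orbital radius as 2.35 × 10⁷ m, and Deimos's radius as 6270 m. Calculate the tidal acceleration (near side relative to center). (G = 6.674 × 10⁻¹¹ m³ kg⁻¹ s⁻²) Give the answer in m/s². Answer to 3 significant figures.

4.14 × 10⁻⁵ m/s²

Δa = 2GMr/d³
   = 2 × (6.674 × 10⁻¹¹) × (6.42 × 10²³) × (6270) / (2.35 × 10⁷)³
   = 4.14 × 10⁻⁵ m/s²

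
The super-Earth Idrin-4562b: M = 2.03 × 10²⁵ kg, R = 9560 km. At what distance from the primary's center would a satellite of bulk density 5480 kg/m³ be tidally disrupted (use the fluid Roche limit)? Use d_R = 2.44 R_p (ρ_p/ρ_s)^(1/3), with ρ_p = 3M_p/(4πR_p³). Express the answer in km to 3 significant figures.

ρ_p = 3M_p/(4πR_p³) = 3 × (2.03 × 10²⁵) / (4π × (9.56 × 10⁶ m)³) = 5550 kg/m³
d_R = 2.44 × 9560 km × (5550/5480)^(1/3)
    = 23400 km

23400 km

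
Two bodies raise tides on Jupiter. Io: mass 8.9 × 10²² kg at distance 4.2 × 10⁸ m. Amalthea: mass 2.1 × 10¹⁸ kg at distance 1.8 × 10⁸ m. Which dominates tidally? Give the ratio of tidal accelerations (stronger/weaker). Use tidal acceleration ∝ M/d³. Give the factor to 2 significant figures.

Compare M/d³ for the two perturbers:
Io: (8.9 × 10²²) / (4.2 × 10⁸)³ = 1.201 × 10⁻³
Amalthea: (2.1 × 10¹⁸) / (1.8 × 10⁸)³ = 3.601 × 10⁻⁷
Ratio (larger/smaller) = 3300

Io, by a factor of ≈ 3300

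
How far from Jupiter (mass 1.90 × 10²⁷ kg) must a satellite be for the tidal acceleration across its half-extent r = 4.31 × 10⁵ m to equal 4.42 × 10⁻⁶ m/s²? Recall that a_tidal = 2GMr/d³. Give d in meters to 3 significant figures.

2.91 × 10⁹ m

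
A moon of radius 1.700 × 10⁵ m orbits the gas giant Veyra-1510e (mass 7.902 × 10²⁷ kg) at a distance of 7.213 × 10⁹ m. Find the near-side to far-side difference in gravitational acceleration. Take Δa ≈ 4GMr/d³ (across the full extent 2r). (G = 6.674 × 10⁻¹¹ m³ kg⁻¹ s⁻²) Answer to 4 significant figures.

a_tidal = 4GMr/d³
        = 4 × (6.674 × 10⁻¹¹) × (7.902 × 10²⁷) × (1.700 × 10⁵) / (7.213 × 10⁹)³
        = 9.556 × 10⁻⁷ m/s²

9.556 × 10⁻⁷ m/s²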